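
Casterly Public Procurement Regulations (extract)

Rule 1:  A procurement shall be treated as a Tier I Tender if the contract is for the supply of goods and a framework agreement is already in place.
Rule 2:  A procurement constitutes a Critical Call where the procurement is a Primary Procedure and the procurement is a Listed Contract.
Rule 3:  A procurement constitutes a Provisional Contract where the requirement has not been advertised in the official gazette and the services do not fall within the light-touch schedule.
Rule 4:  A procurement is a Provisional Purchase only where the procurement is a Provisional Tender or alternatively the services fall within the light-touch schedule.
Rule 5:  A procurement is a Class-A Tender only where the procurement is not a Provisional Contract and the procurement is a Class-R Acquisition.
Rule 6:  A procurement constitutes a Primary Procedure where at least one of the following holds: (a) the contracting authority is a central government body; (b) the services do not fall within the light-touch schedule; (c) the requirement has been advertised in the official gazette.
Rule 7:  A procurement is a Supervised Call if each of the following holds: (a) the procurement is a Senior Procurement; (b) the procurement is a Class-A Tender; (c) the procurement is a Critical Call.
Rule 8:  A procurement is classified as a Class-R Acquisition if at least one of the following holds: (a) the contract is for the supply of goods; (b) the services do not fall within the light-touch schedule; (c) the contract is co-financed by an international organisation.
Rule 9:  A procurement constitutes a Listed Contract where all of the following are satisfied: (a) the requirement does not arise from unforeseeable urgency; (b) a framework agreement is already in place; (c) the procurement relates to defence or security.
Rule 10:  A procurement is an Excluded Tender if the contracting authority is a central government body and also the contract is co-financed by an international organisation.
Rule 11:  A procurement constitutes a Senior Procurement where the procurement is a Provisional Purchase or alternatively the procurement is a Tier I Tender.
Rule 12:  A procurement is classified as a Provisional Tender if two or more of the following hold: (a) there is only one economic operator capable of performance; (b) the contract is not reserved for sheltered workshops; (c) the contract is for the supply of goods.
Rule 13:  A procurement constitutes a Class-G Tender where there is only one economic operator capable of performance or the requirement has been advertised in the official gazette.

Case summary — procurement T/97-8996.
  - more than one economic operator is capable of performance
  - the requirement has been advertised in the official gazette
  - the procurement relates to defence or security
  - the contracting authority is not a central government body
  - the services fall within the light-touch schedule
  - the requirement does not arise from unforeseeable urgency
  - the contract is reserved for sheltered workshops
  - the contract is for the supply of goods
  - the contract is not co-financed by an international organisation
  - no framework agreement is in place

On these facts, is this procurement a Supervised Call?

No

rule 12 — Provisional Tender: there is only one economic operator capable of performance? no; the contract is not reserved for sheltered workshops? no; the contract is for the supply of goods? yes — 1 of 3 hold (need ≥2) → not satisfied.
rule 4 — Provisional Purchase: [Provisional Tender (rule 12)? no] OR [the services fall within the light-touch schedule? yes] → satisfied.
rule 1 — Tier I Tender: [the contract is for the supply of goods? yes] AND [a framework agreement is already in place? no] → not satisfied.
rule 11 — Senior Procurement: [Provisional Purchase (rule 4)? yes] OR [Tier I Tender (rule 1)? no] → satisfied.
rule 3 — Provisional Contract: [the requirement has not been advertised in the official gazette? no] AND [the services do not fall within the light-touch schedule? no] → not satisfied.
rule 8 — Class-R Acquisition: [the contract is for the supply of goods? yes] OR [the services do not fall within the light-touch schedule? no] OR [the contract is co-financed by an international organisation? no] → satisfied.
rule 5 — Class-A Tender: [not a Provisional Contract (rule 3)? yes] AND [Class-R Acquisition (rule 8)? yes] → satisfied.
rule 6 — Primary Procedure: [the contracting authority is a central government body? no] OR [the services do not fall within the light-touch schedule? no] OR [the requirement has been advertised in the official gazette? yes] → satisfied.
rule 9 — Listed Contract: [the requirement does not arise from unforeseeable urgency? yes] AND [a framework agreement is already in place? no] AND [the procurement relates to defence or security? yes] → not satisfied.
rule 2 — Critical Call: [Primary Procedure (rule 6)? yes] AND [Listed Contract (rule 9)? no] → not satisfied.
rule 7 — Supervised Call: [Senior Procurement (rule 11)? yes] AND [Class-A Tender (rule 5)? yes] AND [Critical Call (rule 2)? no] → not satisfied.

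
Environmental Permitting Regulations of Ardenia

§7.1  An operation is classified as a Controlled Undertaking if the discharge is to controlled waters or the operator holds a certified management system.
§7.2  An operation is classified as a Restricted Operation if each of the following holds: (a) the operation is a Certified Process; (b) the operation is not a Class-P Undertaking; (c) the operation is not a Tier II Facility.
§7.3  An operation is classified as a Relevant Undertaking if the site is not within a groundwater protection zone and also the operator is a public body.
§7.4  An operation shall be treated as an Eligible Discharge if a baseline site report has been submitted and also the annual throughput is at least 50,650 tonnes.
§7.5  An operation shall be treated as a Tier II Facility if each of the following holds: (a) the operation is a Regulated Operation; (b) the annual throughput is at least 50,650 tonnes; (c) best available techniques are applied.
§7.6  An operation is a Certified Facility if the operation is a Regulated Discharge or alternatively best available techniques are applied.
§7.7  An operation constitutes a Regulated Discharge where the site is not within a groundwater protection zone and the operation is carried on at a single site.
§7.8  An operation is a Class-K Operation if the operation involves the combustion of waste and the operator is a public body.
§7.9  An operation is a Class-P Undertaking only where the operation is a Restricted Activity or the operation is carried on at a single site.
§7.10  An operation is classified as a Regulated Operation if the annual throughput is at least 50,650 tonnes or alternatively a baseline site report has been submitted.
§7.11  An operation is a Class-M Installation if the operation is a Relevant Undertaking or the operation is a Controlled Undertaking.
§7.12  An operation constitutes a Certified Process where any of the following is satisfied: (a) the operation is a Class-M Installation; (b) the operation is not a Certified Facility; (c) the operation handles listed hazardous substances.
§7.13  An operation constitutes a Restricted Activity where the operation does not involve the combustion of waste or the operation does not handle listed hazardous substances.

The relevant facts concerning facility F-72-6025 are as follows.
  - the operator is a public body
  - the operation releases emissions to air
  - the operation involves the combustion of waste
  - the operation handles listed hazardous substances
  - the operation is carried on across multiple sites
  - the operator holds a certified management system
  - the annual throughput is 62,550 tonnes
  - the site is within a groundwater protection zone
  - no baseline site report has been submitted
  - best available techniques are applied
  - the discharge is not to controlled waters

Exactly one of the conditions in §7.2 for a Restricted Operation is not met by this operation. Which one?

Tier II Facility

§7.3 — Relevant Undertaking: [the site is not within a groundwater protection zone? no] AND [the operator is a public body? yes] → not satisfied.
§7.1 — Controlled Undertaking: [the discharge is to controlled waters? no] OR [the operator holds a certified management system? yes] → satisfied.
§7.11 — Class-M Installation: [Relevant Undertaking (§7.3)? no] OR [Controlled Undertaking (§7.1)? yes] → satisfied.
§7.7 — Regulated Discharge: [the site is not within a groundwater protection zone? no] AND [the operation is carried on at a single site? no] → not satisfied.
§7.6 — Certified Facility: [Regulated Discharge (§7.7)? no] OR [best available techniques are applied? yes] → satisfied.
§7.12 — Certified Process: [Class-M Installation (§7.11)? yes] OR [not a Certified Facility (§7.6)? no] OR [the operation handles listed hazardous substances? yes] → satisfied.
§7.13 — Restricted Activity: [the operation does not involve the combustion of waste? no] OR [the operation does not handle listed hazardous substances? no] → not satisfied.
§7.9 — Class-P Undertaking: [Restricted Activity (§7.13)? no] OR [the operation is carried on at a single site? no] → not satisfied.
§7.10 — Regulated Operation: [annual throughput: 62,550 tonnes ≥ 50,650 tonnes? yes] OR [a baseline site report has been submitted? no] → satisfied.
§7.5 — Tier II Facility: [Regulated Operation (§7.10)? yes] AND [annual throughput: 62,550 tonnes ≥ 50,650 tonnes? yes] AND [best available techniques are applied? yes] → satisfied.
§7.2 — Restricted Operation: [Certified Process (§7.12)? yes] AND [not a Class-P Undertaking (§7.9)? yes] AND [not a Tier II Facility (§7.5)? no] → not satisfied.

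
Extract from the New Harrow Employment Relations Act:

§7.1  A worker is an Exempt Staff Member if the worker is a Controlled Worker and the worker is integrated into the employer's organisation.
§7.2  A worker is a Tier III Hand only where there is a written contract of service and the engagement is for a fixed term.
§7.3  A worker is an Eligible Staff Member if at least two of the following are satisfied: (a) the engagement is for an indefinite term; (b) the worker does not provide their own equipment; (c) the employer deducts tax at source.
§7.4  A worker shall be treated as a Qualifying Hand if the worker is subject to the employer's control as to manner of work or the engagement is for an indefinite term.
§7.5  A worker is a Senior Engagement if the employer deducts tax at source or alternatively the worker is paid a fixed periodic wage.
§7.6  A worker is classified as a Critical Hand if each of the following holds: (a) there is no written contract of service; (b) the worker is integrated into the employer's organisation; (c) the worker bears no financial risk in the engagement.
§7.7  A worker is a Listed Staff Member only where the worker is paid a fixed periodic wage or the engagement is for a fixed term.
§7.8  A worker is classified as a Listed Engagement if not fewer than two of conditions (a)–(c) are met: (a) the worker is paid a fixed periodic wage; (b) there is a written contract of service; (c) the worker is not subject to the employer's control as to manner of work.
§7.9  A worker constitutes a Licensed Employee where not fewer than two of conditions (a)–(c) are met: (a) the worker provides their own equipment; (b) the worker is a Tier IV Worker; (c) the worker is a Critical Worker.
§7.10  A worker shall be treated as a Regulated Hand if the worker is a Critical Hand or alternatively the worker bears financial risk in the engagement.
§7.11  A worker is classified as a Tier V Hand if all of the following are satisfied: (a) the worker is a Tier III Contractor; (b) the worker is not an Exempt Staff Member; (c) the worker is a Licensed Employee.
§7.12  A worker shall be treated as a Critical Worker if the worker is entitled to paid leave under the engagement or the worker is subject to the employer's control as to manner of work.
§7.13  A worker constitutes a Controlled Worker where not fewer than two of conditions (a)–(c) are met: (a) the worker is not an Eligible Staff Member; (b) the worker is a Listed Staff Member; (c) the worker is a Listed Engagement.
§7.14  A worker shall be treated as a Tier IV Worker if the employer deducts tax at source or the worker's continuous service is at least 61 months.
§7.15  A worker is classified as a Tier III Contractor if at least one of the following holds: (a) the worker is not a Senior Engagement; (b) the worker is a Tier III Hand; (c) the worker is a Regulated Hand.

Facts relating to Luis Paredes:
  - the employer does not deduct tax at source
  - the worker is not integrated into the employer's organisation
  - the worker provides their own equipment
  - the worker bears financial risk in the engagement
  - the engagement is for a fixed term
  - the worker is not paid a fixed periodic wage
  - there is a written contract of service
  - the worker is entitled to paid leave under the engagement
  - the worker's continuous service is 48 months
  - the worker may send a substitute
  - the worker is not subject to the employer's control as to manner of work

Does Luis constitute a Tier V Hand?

Yes

§7.5 — Senior Engagement: [the employer deducts tax at source? no] OR [the worker is paid a fixed periodic wage? no] → not satisfied.
§7.2 — Tier III Hand: [there is a written contract of service? yes] AND [the engagement is for a fixed term? yes] → satisfied.
§7.6 — Critical Hand: [there is no written contract of service? no] AND [the worker is integrated into the employer's organisation? no] AND [the worker bears no financial risk in the engagement? no] → not satisfied.
§7.10 — Regulated Hand: [Critical Hand (§7.6)? no] OR [the worker bears financial risk in the engagement? yes] → satisfied.
§7.15 — Tier III Contractor: [not a Senior Engagement (§7.5)? yes] OR [Tier III Hand (§7.2)? yes] OR [Regulated Hand (§7.10)? yes] → satisfied.
§7.3 — Eligible Staff Member: the engagement is for an indefinite term? no; the worker does not provide their own equipment? no; the employer deducts tax at source? no — 0 of 3 hold (need ≥2) → not satisfied.
§7.7 — Listed Staff Member: [the worker is paid a fixed periodic wage? no] OR [the engagement is for a fixed term? yes] → satisfied.
§7.8 — Listed Engagement: the worker is paid a fixed periodic wage? no; there is a written contract of service? yes; the worker is not subject to the employer's control as to manner of work? yes — 2 of 3 hold (need ≥2) → satisfied.
§7.13 — Controlled Worker: not an Eligible Staff Member (§7.3)? yes; Listed Staff Member (§7.7)? yes; Listed Engagement (§7.8)? yes — 3 of 3 hold (need ≥2) → satisfied.
§7.1 — Exempt Staff Member: [Controlled Worker (§7.13)? yes] AND [the worker is integrated into the employer's organisation? no] → not satisfied.
§7.14 — Tier IV Worker: [the employer deducts tax at source? no] OR [worker's continuous service: 48 months ≥ 61 months? no] → not satisfied.
§7.12 — Critical Worker: [the worker is entitled to paid leave under the engagement? yes] OR [the worker is subject to the employer's control as to manner of work? no] → satisfied.
§7.9 — Licensed Employee: the worker provides their own equipment? yes; Tier IV Worker (§7.14)? no; Critical Worker (§7.12)? yes — 2 of 3 hold (need ≥2) → satisfied.
§7.11 — Tier V Hand: [Tier III Contractor (§7.15)? yes] AND [not an Exempt Staff Member (§7.1)? yes] AND [Licensed Employee (§7.9)? yes] → satisfied.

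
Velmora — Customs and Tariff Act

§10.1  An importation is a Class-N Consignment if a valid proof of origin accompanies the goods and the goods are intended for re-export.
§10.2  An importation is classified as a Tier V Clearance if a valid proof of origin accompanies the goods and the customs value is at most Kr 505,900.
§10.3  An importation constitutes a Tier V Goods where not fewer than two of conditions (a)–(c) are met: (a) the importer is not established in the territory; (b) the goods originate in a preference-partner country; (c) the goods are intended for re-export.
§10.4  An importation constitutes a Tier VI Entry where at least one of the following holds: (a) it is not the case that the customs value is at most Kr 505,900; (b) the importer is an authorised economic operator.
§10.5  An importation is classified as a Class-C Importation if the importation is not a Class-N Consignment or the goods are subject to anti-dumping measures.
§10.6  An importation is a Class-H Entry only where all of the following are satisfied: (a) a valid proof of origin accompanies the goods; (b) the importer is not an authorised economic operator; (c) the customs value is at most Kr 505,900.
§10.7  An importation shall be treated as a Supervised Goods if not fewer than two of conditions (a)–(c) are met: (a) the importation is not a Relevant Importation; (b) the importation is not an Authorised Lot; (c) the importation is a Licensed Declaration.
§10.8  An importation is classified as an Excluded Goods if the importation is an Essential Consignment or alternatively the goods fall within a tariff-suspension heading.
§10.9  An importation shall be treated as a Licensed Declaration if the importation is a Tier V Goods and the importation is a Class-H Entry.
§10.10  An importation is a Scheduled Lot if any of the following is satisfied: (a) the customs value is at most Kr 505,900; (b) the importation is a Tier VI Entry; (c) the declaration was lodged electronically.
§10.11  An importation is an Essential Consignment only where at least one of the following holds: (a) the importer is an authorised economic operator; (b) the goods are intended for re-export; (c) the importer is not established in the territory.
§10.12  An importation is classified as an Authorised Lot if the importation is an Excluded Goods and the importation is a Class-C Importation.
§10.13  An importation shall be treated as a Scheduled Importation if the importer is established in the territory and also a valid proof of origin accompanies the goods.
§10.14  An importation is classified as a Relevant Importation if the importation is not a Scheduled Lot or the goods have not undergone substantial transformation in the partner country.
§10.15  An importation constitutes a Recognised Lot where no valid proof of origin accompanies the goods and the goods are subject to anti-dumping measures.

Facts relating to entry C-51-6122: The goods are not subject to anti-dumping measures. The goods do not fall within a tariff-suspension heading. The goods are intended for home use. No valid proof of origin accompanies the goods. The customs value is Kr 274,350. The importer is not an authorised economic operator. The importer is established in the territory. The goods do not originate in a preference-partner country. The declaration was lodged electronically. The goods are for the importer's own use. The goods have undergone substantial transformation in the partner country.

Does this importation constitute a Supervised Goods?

§10.4 — Tier VI Entry: [customs value: Kr 274,350 ≤ Kr 505,900? yes, so negated condition no] OR [the importer is an authorised economic operator? no] → not satisfied.
§10.10 — Scheduled Lot: [customs value: Kr 274,350 ≤ Kr 505,900? yes] OR [Tier VI Entry (§10.4)? no] OR [the declaration was lodged electronically? yes] → satisfied.
§10.14 — Relevant Importation: [not a Scheduled Lot (§10.10)? no] OR [the goods have not undergone substantial transformation in the partner country? no] → not satisfied.
§10.11 — Essential Consignment: [the importer is an authorised economic operator? no] OR [the goods are intended for re-export? no] OR [the importer is not established in the territory? no] → not satisfied.
§10.8 — Excluded Goods: [Essential Consignment (§10.11)? no] OR [the goods fall within a tariff-suspension heading? no] → not satisfied.
§10.1 — Class-N Consignment: [a valid proof of origin accompanies the goods? no] AND [the goods are intended for re-export? no] → not satisfied.
§10.5 — Class-C Importation: [not a Class-N Consignment (§10.1)? yes] OR [the goods are subject to anti-dumping measures? no] → satisfied.
§10.12 — Authorised Lot: [Excluded Goods (§10.8)? no] AND [Class-C Importation (§10.5)? yes] → not satisfied.
§10.3 — Tier V Goods: the importer is not established in the territory? no; the goods originate in a preference-partner country? no; the goods are intended for re-export? no — 0 of 3 hold (need ≥2) → not satisfied.
§10.6 — Class-H Entry: [a valid proof of origin accompanies the goods? no] AND [the importer is not an authorised economic operator? yes] AND [customs value: Kr 274,350 ≤ Kr 505,900? yes] → not satisfied.
§10.9 — Licensed Declaration: [Tier V Goods (§10.3)? no] AND [Class-H Entry (§10.6)? no] → not satisfied.
§10.7 — Supervised Goods: not a Relevant Importation (§10.14)? yes; not an Authorised Lot (§10.12)? yes; Licensed Declaration (§10.9)? no — 2 of 3 hold (need ≥2) → satisfied.

Yes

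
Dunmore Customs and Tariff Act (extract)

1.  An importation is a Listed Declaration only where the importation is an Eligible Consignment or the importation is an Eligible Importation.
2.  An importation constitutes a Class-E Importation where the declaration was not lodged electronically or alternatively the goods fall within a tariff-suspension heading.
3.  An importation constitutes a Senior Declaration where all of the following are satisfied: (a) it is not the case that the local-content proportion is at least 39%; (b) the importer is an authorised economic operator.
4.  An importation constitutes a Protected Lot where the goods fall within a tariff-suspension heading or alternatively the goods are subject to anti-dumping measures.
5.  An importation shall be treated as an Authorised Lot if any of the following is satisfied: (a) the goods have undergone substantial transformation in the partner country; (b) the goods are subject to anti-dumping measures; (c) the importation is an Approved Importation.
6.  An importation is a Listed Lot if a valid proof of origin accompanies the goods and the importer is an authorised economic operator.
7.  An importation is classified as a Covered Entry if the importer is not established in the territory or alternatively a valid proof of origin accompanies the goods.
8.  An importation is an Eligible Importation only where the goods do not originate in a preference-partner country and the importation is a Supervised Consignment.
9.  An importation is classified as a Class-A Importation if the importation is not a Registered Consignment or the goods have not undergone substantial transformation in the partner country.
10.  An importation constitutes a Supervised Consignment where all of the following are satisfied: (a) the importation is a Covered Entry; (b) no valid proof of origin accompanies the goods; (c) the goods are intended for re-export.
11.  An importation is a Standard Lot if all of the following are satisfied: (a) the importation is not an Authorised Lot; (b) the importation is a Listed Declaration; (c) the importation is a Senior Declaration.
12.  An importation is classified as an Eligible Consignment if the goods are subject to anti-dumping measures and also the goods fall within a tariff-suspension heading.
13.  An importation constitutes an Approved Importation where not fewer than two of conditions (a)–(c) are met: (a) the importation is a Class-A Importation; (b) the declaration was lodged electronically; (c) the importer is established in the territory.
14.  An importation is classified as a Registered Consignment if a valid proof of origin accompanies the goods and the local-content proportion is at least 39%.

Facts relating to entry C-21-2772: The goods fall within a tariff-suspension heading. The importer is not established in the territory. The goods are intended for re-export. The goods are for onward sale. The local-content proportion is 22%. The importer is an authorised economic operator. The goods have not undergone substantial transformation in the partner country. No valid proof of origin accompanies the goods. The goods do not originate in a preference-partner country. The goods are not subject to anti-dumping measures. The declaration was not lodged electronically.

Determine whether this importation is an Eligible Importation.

Yes

paragraph 7 — Covered Entry: [the importer is not established in the territory? yes] OR [a valid proof of origin accompanies the goods? no] → satisfied.
paragraph 10 — Supervised Consignment: [Covered Entry (paragraph 7)? yes] AND [no valid proof of origin accompanies the goods? yes] AND [the goods are intended for re-export? yes] → satisfied.
paragraph 8 — Eligible Importation: [the goods do not originate in a preference-partner country? yes] AND [Supervised Consignment (paragraph 10)? yes] → satisfied.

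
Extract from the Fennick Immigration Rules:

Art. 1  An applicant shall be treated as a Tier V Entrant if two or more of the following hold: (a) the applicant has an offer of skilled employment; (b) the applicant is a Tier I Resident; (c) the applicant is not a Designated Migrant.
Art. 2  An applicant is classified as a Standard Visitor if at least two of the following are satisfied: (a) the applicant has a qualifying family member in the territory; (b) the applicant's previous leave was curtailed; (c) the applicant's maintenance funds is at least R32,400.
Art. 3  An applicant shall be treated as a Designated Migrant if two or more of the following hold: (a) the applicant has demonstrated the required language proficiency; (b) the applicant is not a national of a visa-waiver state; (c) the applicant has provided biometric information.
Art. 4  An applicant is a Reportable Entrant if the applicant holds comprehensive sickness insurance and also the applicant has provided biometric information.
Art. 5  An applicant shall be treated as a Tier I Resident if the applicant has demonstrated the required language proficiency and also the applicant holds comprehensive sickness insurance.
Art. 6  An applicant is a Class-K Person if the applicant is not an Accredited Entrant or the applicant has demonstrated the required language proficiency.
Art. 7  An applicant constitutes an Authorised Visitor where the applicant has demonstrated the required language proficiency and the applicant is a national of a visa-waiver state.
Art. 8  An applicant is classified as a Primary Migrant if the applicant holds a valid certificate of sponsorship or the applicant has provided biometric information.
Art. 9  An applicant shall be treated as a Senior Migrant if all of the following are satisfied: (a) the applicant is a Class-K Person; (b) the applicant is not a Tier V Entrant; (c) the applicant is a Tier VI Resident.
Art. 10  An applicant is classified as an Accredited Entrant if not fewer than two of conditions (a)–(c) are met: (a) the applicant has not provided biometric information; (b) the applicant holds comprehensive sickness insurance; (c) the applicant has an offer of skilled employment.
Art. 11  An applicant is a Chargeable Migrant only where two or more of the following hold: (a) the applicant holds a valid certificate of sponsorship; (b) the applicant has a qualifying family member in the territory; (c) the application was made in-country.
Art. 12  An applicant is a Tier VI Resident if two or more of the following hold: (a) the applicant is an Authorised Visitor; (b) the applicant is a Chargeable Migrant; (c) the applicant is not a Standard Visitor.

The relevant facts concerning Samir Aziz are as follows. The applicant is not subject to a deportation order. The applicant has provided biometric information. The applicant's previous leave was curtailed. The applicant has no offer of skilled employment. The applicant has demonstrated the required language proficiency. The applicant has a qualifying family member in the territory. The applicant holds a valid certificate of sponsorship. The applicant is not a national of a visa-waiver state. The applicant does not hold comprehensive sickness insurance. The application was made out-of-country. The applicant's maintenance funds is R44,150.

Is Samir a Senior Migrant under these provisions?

No

article 10 — Accredited Entrant: the applicant has not provided biometric information? no; the applicant holds comprehensive sickness insurance? no; the applicant has an offer of skilled employment? no — 0 of 3 hold (need ≥2) → not satisfied.
article 6 — Class-K Person: [not an Accredited Entrant (article 10)? yes] OR [the applicant has demonstrated the required language proficiency? yes] → satisfied.
article 5 — Tier I Resident: [the applicant has demonstrated the required language proficiency? yes] AND [the applicant holds comprehensive sickness insurance? no] → not satisfied.
article 3 — Designated Migrant: the applicant has demonstrated the required language proficiency? yes; the applicant is not a national of a visa-waiver state? yes; the applicant has provided biometric information? yes — 3 of 3 hold (need ≥2) → satisfied.
article 1 — Tier V Entrant: the applicant has an offer of skilled employment? no; Tier I Resident (article 5)? no; not a Designated Migrant (article 3)? no — 0 of 3 hold (need ≥2) → not satisfied.
article 7 — Authorised Visitor: [the applicant has demonstrated the required language proficiency? yes] AND [the applicant is a national of a visa-waiver state? no] → not satisfied.
article 11 — Chargeable Migrant: the applicant holds a valid certificate of sponsorship? yes; the applicant has a qualifying family member in the territory? yes; the application was made in-country? no — 2 of 3 hold (need ≥2) → satisfied.
article 2 — Standard Visitor: the applicant has a qualifying family member in the territory? yes; the applicant's previous leave was curtailed? yes; applicant's maintenance funds: R44,150 ≥ R32,400? yes — 3 of 3 hold (need ≥2) → satisfied.
article 12 — Tier VI Resident: Authorised Visitor (article 7)? no; Chargeable Migrant (article 11)? yes; not a Standard Visitor (article 2)? no — 1 of 3 hold (need ≥2) → not satisfied.
article 9 — Senior Migrant: [Class-K Person (article 6)? yes] AND [not a Tier V Entrant (article 1)? yes] AND [Tier VI Resident (article 12)? no] → not satisfied.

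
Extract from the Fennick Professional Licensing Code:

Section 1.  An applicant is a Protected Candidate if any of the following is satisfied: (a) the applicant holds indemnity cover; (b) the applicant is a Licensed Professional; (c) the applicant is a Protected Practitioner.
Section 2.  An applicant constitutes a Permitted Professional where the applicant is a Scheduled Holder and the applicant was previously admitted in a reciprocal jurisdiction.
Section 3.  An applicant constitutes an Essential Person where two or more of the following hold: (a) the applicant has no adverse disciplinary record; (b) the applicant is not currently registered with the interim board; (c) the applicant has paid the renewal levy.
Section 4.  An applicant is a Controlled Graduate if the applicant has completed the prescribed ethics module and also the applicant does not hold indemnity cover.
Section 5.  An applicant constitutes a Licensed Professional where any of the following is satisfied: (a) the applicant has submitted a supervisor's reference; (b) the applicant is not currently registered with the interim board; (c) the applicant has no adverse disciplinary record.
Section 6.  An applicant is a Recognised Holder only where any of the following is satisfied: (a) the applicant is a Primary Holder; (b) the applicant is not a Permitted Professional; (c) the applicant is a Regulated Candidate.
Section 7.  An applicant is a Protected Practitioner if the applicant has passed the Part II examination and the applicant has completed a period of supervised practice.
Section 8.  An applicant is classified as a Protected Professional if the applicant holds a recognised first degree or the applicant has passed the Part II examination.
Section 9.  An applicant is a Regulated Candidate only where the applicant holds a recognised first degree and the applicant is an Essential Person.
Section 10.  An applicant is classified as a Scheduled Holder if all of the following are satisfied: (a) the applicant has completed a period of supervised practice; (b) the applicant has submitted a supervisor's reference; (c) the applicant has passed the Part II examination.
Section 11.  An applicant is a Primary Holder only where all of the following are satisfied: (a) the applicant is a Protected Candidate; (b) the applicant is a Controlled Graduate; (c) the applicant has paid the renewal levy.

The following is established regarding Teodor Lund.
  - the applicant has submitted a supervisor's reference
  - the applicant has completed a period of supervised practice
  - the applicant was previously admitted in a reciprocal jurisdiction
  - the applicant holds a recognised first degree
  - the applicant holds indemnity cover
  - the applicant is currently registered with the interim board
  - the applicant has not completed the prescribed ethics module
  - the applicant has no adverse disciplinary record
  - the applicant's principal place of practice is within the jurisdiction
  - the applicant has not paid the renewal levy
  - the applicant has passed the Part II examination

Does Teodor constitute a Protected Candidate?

Yes

Under section 5: the applicant has submitted a supervisor's reference? yes; or the applicant is not currently registered with the interim board? no; or the applicant has no adverse disciplinary record? yes. So the applicant is a Licensed Professional.
Under section 7: the applicant has passed the Part II examination? yes; and the applicant has completed a period of supervised practice? yes. So the applicant is a Protected Practitioner.
Under section 1: the applicant holds indemnity cover? yes; or Licensed Professional (section 5)? yes; or Protected Practitioner (section 7)? yes. So the applicant is a Protected Candidate.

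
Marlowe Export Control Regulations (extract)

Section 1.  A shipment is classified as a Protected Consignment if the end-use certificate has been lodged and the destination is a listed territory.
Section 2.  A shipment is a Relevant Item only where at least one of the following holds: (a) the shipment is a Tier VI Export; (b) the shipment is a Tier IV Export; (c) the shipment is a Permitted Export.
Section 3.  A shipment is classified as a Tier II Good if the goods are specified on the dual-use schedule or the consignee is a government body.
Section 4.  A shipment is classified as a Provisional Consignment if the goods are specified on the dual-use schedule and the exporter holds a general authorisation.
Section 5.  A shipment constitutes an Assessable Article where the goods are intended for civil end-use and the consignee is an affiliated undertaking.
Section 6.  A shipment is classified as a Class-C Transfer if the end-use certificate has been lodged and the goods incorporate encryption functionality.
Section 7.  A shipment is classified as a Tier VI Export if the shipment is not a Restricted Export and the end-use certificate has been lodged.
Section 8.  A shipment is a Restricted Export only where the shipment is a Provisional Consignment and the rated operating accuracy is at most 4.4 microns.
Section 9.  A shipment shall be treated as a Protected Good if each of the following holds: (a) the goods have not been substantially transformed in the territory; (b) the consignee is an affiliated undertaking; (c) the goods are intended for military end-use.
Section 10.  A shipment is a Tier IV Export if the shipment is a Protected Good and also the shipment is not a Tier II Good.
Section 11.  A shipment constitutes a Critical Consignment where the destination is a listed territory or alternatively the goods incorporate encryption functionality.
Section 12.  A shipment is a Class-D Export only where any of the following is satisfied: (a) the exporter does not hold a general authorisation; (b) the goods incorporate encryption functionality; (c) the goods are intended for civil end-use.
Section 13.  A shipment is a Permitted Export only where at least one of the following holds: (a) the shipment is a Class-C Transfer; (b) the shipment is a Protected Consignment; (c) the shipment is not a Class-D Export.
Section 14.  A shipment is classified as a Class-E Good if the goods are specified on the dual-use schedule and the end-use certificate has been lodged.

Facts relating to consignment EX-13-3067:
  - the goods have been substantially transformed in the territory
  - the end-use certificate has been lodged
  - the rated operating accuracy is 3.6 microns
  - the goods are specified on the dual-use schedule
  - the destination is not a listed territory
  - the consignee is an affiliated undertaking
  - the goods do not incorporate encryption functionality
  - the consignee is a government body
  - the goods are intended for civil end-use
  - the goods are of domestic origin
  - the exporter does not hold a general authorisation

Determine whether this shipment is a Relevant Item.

Yes

section 4 — Provisional Consignment: [the goods are specified on the dual-use schedule? yes] AND [the exporter holds a general authorisation? no] → not satisfied.
section 8 — Restricted Export: [Provisional Consignment (section 4)? no] AND [rated operating accuracy: 3.6 microns ≤ 4.4 microns? yes] → not satisfied.
section 7 — Tier VI Export: [not a Restricted Export (section 8)? yes] AND [the end-use certificate has been lodged? yes] → satisfied.
section 9 — Protected Good: [the goods have not been substantially transformed in the territory? no] AND [the consignee is an affiliated undertaking? yes] AND [the goods are intended for military end-use? no] → not satisfied.
section 3 — Tier II Good: [the goods are specified on the dual-use schedule? yes] OR [the consignee is a government body? yes] → satisfied.
section 10 — Tier IV Export: [Protected Good (section 9)? no] AND [not a Tier II Good (section 3)? no] → not satisfied.
section 6 — Class-C Transfer: [the end-use certificate has been lodged? yes] AND [the goods incorporate encryption functionality? no] → not satisfied.
section 1 — Protected Consignment: [the end-use certificate has been lodged? yes] AND [the destination is a listed territory? no] → not satisfied.
section 12 — Class-D Export: [the exporter does not hold a general authorisation? yes] OR [the goods incorporate encryption functionality? no] OR [the goods are intended for civil end-use? yes] → satisfied.
section 13 — Permitted Export: [Class-C Transfer (section 6)? no] OR [Protected Consignment (section 1)? no] OR [not a Class-D Export (section 12)? no] → not satisfied.
section 2 — Relevant Item: [Tier VI Export (section 7)? yes] OR [Tier IV Export (section 10)? no] OR [Permitted Export (section 13)? no] → satisfied.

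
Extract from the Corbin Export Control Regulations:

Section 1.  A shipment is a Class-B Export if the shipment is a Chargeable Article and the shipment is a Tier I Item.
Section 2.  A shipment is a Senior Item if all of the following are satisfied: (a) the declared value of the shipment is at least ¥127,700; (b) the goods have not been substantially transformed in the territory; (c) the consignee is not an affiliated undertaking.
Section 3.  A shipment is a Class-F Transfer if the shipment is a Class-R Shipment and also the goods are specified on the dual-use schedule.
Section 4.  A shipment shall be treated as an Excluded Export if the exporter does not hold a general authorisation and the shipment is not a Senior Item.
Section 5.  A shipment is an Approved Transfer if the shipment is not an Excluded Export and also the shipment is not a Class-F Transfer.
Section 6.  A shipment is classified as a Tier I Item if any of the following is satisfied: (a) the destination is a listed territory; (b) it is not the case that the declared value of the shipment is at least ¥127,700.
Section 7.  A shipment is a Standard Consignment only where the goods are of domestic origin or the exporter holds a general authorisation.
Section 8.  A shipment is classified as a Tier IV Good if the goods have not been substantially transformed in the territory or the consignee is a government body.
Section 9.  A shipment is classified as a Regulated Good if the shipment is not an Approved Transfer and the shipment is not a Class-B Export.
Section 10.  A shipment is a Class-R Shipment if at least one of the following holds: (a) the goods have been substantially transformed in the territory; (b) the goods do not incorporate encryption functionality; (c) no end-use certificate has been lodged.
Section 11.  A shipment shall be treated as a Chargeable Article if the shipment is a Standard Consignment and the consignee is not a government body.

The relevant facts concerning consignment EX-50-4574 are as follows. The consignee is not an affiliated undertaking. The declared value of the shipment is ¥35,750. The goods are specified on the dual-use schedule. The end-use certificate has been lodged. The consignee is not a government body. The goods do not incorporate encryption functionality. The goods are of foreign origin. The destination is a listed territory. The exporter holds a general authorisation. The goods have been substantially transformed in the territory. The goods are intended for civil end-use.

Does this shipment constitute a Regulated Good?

No

section 2 — Senior Item: [declared value of the shipment: ¥35,750 ≥ ¥127,700? no] AND [the goods have not been substantially transformed in the territory? no] AND [the consignee is not an affiliated undertaking? yes] → not satisfied.
section 4 — Excluded Export: [the exporter does not hold a general authorisation? no] AND [not a Senior Item (section 2)? yes] → not satisfied.
section 10 — Class-R Shipment: [the goods have been substantially transformed in the territory? yes] OR [the goods do not incorporate encryption functionality? yes] OR [no end-use certificate has been lodged? no] → satisfied.
section 3 — Class-F Transfer: [Class-R Shipment (section 10)? yes] AND [the goods are specified on the dual-use schedule? yes] → satisfied.
section 5 — Approved Transfer: [not an Excluded Export (section 4)? yes] AND [not a Class-F Transfer (section 3)? no] → not satisfied.
section 7 — Standard Consignment: [the goods are of domestic origin? no] OR [the exporter holds a general authorisation? yes] → satisfied.
section 11 — Chargeable Article: [Standard Consignment (section 7)? yes] AND [the consignee is not a government body? yes] → satisfied.
section 6 — Tier I Item: [the destination is a listed territory? yes] OR [declared value of the shipment: ¥35,750 ≥ ¥127,700? no, so negated condition yes] → satisfied.
section 1 — Class-B Export: [Chargeable Article (section 11)? yes] AND [Tier I Item (section 6)? yes] → satisfied.
section 9 — Regulated Good: [not an Approved Transfer (section 5)? yes] AND [not a Class-B Export (section 1)? no] → not satisfied.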